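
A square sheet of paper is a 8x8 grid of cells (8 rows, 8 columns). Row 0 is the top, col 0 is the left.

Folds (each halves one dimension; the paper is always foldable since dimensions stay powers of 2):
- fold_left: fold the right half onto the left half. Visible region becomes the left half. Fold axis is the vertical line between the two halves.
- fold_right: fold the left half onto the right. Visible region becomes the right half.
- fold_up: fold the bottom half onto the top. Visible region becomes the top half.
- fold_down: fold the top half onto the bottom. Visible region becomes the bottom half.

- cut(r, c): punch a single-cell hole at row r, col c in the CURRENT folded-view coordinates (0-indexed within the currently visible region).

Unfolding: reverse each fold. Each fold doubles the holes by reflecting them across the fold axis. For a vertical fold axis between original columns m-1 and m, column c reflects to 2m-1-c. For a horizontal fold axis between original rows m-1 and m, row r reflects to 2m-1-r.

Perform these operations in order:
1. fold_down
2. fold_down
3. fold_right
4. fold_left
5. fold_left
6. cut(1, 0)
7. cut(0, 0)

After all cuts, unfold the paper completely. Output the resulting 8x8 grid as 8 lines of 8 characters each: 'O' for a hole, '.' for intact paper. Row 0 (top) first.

Answer: OOOOOOOO
OOOOOOOO
OOOOOOOO
OOOOOOOO
OOOOOOOO
OOOOOOOO
OOOOOOOO
OOOOOOOO

Derivation:
Op 1 fold_down: fold axis h@4; visible region now rows[4,8) x cols[0,8) = 4x8
Op 2 fold_down: fold axis h@6; visible region now rows[6,8) x cols[0,8) = 2x8
Op 3 fold_right: fold axis v@4; visible region now rows[6,8) x cols[4,8) = 2x4
Op 4 fold_left: fold axis v@6; visible region now rows[6,8) x cols[4,6) = 2x2
Op 5 fold_left: fold axis v@5; visible region now rows[6,8) x cols[4,5) = 2x1
Op 6 cut(1, 0): punch at orig (7,4); cuts so far [(7, 4)]; region rows[6,8) x cols[4,5) = 2x1
Op 7 cut(0, 0): punch at orig (6,4); cuts so far [(6, 4), (7, 4)]; region rows[6,8) x cols[4,5) = 2x1
Unfold 1 (reflect across v@5): 4 holes -> [(6, 4), (6, 5), (7, 4), (7, 5)]
Unfold 2 (reflect across v@6): 8 holes -> [(6, 4), (6, 5), (6, 6), (6, 7), (7, 4), (7, 5), (7, 6), (7, 7)]
Unfold 3 (reflect across v@4): 16 holes -> [(6, 0), (6, 1), (6, 2), (6, 3), (6, 4), (6, 5), (6, 6), (6, 7), (7, 0), (7, 1), (7, 2), (7, 3), (7, 4), (7, 5), (7, 6), (7, 7)]
Unfold 4 (reflect across h@6): 32 holes -> [(4, 0), (4, 1), (4, 2), (4, 3), (4, 4), (4, 5), (4, 6), (4, 7), (5, 0), (5, 1), (5, 2), (5, 3), (5, 4), (5, 5), (5, 6), (5, 7), (6, 0), (6, 1), (6, 2), (6, 3), (6, 4), (6, 5), (6, 6), (6, 7), (7, 0), (7, 1), (7, 2), (7, 3), (7, 4), (7, 5), (7, 6), (7, 7)]
Unfold 5 (reflect across h@4): 64 holes -> [(0, 0), (0, 1), (0, 2), (0, 3), (0, 4), (0, 5), (0, 6), (0, 7), (1, 0), (1, 1), (1, 2), (1, 3), (1, 4), (1, 5), (1, 6), (1, 7), (2, 0), (2, 1), (2, 2), (2, 3), (2, 4), (2, 5), (2, 6), (2, 7), (3, 0), (3, 1), (3, 2), (3, 3), (3, 4), (3, 5), (3, 6), (3, 7), (4, 0), (4, 1), (4, 2), (4, 3), (4, 4), (4, 5), (4, 6), (4, 7), (5, 0), (5, 1), (5, 2), (5, 3), (5, 4), (5, 5), (5, 6), (5, 7), (6, 0), (6, 1), (6, 2), (6, 3), (6, 4), (6, 5), (6, 6), (6, 7), (7, 0), (7, 1), (7, 2), (7, 3), (7, 4), (7, 5), (7, 6), (7, 7)]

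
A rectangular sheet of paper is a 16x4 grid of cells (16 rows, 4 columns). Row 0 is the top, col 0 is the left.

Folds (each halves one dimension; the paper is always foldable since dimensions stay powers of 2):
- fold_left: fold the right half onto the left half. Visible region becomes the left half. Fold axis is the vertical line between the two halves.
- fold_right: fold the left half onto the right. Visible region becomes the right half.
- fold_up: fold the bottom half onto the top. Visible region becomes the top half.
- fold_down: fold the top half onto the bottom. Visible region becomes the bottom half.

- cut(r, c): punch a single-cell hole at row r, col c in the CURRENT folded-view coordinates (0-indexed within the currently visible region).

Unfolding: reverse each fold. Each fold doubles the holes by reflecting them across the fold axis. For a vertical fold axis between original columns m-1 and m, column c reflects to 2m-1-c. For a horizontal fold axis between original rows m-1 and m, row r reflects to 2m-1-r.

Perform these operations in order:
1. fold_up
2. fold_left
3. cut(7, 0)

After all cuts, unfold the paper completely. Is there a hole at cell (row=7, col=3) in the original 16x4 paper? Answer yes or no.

Op 1 fold_up: fold axis h@8; visible region now rows[0,8) x cols[0,4) = 8x4
Op 2 fold_left: fold axis v@2; visible region now rows[0,8) x cols[0,2) = 8x2
Op 3 cut(7, 0): punch at orig (7,0); cuts so far [(7, 0)]; region rows[0,8) x cols[0,2) = 8x2
Unfold 1 (reflect across v@2): 2 holes -> [(7, 0), (7, 3)]
Unfold 2 (reflect across h@8): 4 holes -> [(7, 0), (7, 3), (8, 0), (8, 3)]
Holes: [(7, 0), (7, 3), (8, 0), (8, 3)]

Answer: yes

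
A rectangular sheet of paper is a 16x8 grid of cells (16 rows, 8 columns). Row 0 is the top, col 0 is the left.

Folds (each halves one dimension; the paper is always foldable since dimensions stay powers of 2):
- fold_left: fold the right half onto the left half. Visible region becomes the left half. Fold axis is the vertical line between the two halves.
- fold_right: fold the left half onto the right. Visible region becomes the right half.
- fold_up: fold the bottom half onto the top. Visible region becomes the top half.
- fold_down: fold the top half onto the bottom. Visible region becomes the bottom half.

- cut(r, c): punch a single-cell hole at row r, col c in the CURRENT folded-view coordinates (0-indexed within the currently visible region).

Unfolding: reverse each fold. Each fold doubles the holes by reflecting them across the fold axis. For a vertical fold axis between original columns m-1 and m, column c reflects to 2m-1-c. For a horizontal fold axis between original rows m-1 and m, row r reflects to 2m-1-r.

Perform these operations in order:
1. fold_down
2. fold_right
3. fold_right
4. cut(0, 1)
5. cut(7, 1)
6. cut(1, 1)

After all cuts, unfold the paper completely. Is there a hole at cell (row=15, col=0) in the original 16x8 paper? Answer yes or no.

Op 1 fold_down: fold axis h@8; visible region now rows[8,16) x cols[0,8) = 8x8
Op 2 fold_right: fold axis v@4; visible region now rows[8,16) x cols[4,8) = 8x4
Op 3 fold_right: fold axis v@6; visible region now rows[8,16) x cols[6,8) = 8x2
Op 4 cut(0, 1): punch at orig (8,7); cuts so far [(8, 7)]; region rows[8,16) x cols[6,8) = 8x2
Op 5 cut(7, 1): punch at orig (15,7); cuts so far [(8, 7), (15, 7)]; region rows[8,16) x cols[6,8) = 8x2
Op 6 cut(1, 1): punch at orig (9,7); cuts so far [(8, 7), (9, 7), (15, 7)]; region rows[8,16) x cols[6,8) = 8x2
Unfold 1 (reflect across v@6): 6 holes -> [(8, 4), (8, 7), (9, 4), (9, 7), (15, 4), (15, 7)]
Unfold 2 (reflect across v@4): 12 holes -> [(8, 0), (8, 3), (8, 4), (8, 7), (9, 0), (9, 3), (9, 4), (9, 7), (15, 0), (15, 3), (15, 4), (15, 7)]
Unfold 3 (reflect across h@8): 24 holes -> [(0, 0), (0, 3), (0, 4), (0, 7), (6, 0), (6, 3), (6, 4), (6, 7), (7, 0), (7, 3), (7, 4), (7, 7), (8, 0), (8, 3), (8, 4), (8, 7), (9, 0), (9, 3), (9, 4), (9, 7), (15, 0), (15, 3), (15, 4), (15, 7)]
Holes: [(0, 0), (0, 3), (0, 4), (0, 7), (6, 0), (6, 3), (6, 4), (6, 7), (7, 0), (7, 3), (7, 4), (7, 7), (8, 0), (8, 3), (8, 4), (8, 7), (9, 0), (9, 3), (9, 4), (9, 7), (15, 0), (15, 3), (15, 4), (15, 7)]

Answer: yes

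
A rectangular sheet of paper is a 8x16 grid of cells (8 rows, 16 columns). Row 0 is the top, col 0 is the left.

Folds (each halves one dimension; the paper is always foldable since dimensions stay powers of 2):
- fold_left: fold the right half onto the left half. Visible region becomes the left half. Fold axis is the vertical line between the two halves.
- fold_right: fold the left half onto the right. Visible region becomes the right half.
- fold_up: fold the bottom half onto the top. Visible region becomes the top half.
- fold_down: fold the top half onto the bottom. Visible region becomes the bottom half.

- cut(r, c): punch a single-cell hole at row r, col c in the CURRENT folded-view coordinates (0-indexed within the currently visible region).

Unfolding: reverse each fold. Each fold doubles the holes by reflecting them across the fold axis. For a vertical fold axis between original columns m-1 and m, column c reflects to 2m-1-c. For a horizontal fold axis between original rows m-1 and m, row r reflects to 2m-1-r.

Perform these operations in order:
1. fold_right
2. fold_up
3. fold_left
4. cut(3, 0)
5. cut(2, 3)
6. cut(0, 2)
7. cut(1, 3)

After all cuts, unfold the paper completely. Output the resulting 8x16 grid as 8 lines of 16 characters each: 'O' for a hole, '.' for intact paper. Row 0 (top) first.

Answer: ..O..O....O..O..
...OO......OO...
...OO......OO...
O......OO......O
O......OO......O
...OO......OO...
...OO......OO...
..O..O....O..O..

Derivation:
Op 1 fold_right: fold axis v@8; visible region now rows[0,8) x cols[8,16) = 8x8
Op 2 fold_up: fold axis h@4; visible region now rows[0,4) x cols[8,16) = 4x8
Op 3 fold_left: fold axis v@12; visible region now rows[0,4) x cols[8,12) = 4x4
Op 4 cut(3, 0): punch at orig (3,8); cuts so far [(3, 8)]; region rows[0,4) x cols[8,12) = 4x4
Op 5 cut(2, 3): punch at orig (2,11); cuts so far [(2, 11), (3, 8)]; region rows[0,4) x cols[8,12) = 4x4
Op 6 cut(0, 2): punch at orig (0,10); cuts so far [(0, 10), (2, 11), (3, 8)]; region rows[0,4) x cols[8,12) = 4x4
Op 7 cut(1, 3): punch at orig (1,11); cuts so far [(0, 10), (1, 11), (2, 11), (3, 8)]; region rows[0,4) x cols[8,12) = 4x4
Unfold 1 (reflect across v@12): 8 holes -> [(0, 10), (0, 13), (1, 11), (1, 12), (2, 11), (2, 12), (3, 8), (3, 15)]
Unfold 2 (reflect across h@4): 16 holes -> [(0, 10), (0, 13), (1, 11), (1, 12), (2, 11), (2, 12), (3, 8), (3, 15), (4, 8), (4, 15), (5, 11), (5, 12), (6, 11), (6, 12), (7, 10), (7, 13)]
Unfold 3 (reflect across v@8): 32 holes -> [(0, 2), (0, 5), (0, 10), (0, 13), (1, 3), (1, 4), (1, 11), (1, 12), (2, 3), (2, 4), (2, 11), (2, 12), (3, 0), (3, 7), (3, 8), (3, 15), (4, 0), (4, 7), (4, 8), (4, 15), (5, 3), (5, 4), (5, 11), (5, 12), (6, 3), (6, 4), (6, 11), (6, 12), (7, 2), (7, 5), (7, 10), (7, 13)]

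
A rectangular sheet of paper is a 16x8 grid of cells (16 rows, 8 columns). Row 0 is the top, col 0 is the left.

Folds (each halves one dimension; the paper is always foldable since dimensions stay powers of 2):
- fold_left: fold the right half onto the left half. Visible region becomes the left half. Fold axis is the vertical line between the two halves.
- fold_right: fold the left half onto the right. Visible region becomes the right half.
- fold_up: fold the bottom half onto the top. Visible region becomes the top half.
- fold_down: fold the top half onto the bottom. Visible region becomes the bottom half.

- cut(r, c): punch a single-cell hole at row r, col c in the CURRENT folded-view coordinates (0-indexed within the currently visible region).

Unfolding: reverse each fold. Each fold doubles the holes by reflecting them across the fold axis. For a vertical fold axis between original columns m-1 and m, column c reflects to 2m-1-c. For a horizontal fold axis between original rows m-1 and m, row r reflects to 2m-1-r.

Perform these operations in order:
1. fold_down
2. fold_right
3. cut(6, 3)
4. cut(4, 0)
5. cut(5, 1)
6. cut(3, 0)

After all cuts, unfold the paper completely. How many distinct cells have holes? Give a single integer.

Answer: 16

Derivation:
Op 1 fold_down: fold axis h@8; visible region now rows[8,16) x cols[0,8) = 8x8
Op 2 fold_right: fold axis v@4; visible region now rows[8,16) x cols[4,8) = 8x4
Op 3 cut(6, 3): punch at orig (14,7); cuts so far [(14, 7)]; region rows[8,16) x cols[4,8) = 8x4
Op 4 cut(4, 0): punch at orig (12,4); cuts so far [(12, 4), (14, 7)]; region rows[8,16) x cols[4,8) = 8x4
Op 5 cut(5, 1): punch at orig (13,5); cuts so far [(12, 4), (13, 5), (14, 7)]; region rows[8,16) x cols[4,8) = 8x4
Op 6 cut(3, 0): punch at orig (11,4); cuts so far [(11, 4), (12, 4), (13, 5), (14, 7)]; region rows[8,16) x cols[4,8) = 8x4
Unfold 1 (reflect across v@4): 8 holes -> [(11, 3), (11, 4), (12, 3), (12, 4), (13, 2), (13, 5), (14, 0), (14, 7)]
Unfold 2 (reflect across h@8): 16 holes -> [(1, 0), (1, 7), (2, 2), (2, 5), (3, 3), (3, 4), (4, 3), (4, 4), (11, 3), (11, 4), (12, 3), (12, 4), (13, 2), (13, 5), (14, 0), (14, 7)]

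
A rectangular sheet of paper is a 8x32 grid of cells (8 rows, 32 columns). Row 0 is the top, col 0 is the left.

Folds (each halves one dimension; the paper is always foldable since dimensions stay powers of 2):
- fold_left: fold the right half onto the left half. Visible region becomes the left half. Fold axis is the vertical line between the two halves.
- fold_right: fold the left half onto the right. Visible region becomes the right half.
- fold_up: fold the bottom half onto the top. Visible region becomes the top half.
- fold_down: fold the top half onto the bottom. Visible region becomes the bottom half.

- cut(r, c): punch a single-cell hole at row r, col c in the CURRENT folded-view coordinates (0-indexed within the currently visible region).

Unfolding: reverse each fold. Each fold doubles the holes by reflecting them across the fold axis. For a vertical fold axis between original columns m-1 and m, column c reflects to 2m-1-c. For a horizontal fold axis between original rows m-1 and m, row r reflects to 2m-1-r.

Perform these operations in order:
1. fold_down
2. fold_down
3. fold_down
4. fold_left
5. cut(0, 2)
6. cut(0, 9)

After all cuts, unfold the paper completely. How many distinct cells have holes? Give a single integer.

Answer: 32

Derivation:
Op 1 fold_down: fold axis h@4; visible region now rows[4,8) x cols[0,32) = 4x32
Op 2 fold_down: fold axis h@6; visible region now rows[6,8) x cols[0,32) = 2x32
Op 3 fold_down: fold axis h@7; visible region now rows[7,8) x cols[0,32) = 1x32
Op 4 fold_left: fold axis v@16; visible region now rows[7,8) x cols[0,16) = 1x16
Op 5 cut(0, 2): punch at orig (7,2); cuts so far [(7, 2)]; region rows[7,8) x cols[0,16) = 1x16
Op 6 cut(0, 9): punch at orig (7,9); cuts so far [(7, 2), (7, 9)]; region rows[7,8) x cols[0,16) = 1x16
Unfold 1 (reflect across v@16): 4 holes -> [(7, 2), (7, 9), (7, 22), (7, 29)]
Unfold 2 (reflect across h@7): 8 holes -> [(6, 2), (6, 9), (6, 22), (6, 29), (7, 2), (7, 9), (7, 22), (7, 29)]
Unfold 3 (reflect across h@6): 16 holes -> [(4, 2), (4, 9), (4, 22), (4, 29), (5, 2), (5, 9), (5, 22), (5, 29), (6, 2), (6, 9), (6, 22), (6, 29), (7, 2), (7, 9), (7, 22), (7, 29)]
Unfold 4 (reflect across h@4): 32 holes -> [(0, 2), (0, 9), (0, 22), (0, 29), (1, 2), (1, 9), (1, 22), (1, 29), (2, 2), (2, 9), (2, 22), (2, 29), (3, 2), (3, 9), (3, 22), (3, 29), (4, 2), (4, 9), (4, 22), (4, 29), (5, 2), (5, 9), (5, 22), (5, 29), (6, 2), (6, 9), (6, 22), (6, 29), (7, 2), (7, 9), (7, 22), (7, 29)]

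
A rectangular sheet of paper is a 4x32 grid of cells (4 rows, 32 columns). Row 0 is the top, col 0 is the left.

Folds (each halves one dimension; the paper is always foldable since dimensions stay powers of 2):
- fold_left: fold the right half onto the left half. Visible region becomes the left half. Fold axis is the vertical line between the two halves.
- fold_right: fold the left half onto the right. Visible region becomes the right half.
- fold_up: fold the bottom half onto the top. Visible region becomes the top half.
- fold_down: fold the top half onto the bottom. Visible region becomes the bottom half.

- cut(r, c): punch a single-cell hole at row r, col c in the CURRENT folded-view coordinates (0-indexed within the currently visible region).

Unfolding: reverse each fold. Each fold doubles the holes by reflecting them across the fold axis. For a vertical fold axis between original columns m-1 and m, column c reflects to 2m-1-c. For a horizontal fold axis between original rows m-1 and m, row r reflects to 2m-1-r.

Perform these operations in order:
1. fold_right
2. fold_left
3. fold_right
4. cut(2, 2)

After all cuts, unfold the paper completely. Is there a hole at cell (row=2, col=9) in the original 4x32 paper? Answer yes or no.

Answer: yes

Derivation:
Op 1 fold_right: fold axis v@16; visible region now rows[0,4) x cols[16,32) = 4x16
Op 2 fold_left: fold axis v@24; visible region now rows[0,4) x cols[16,24) = 4x8
Op 3 fold_right: fold axis v@20; visible region now rows[0,4) x cols[20,24) = 4x4
Op 4 cut(2, 2): punch at orig (2,22); cuts so far [(2, 22)]; region rows[0,4) x cols[20,24) = 4x4
Unfold 1 (reflect across v@20): 2 holes -> [(2, 17), (2, 22)]
Unfold 2 (reflect across v@24): 4 holes -> [(2, 17), (2, 22), (2, 25), (2, 30)]
Unfold 3 (reflect across v@16): 8 holes -> [(2, 1), (2, 6), (2, 9), (2, 14), (2, 17), (2, 22), (2, 25), (2, 30)]
Holes: [(2, 1), (2, 6), (2, 9), (2, 14), (2, 17), (2, 22), (2, 25), (2, 30)]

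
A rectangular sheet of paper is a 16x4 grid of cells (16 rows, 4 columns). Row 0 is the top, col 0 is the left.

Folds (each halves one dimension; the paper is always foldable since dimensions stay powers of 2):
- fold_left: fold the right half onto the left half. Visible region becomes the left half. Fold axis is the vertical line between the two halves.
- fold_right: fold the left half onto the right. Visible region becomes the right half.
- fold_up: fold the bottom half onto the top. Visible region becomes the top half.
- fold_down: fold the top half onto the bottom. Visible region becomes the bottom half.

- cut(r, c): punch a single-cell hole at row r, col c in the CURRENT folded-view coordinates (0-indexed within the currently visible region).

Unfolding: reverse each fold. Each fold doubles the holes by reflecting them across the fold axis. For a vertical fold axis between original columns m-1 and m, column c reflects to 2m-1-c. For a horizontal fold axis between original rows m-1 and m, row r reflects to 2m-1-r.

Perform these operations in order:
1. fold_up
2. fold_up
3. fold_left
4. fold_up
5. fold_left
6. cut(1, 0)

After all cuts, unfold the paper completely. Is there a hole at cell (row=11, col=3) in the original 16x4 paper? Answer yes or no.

Op 1 fold_up: fold axis h@8; visible region now rows[0,8) x cols[0,4) = 8x4
Op 2 fold_up: fold axis h@4; visible region now rows[0,4) x cols[0,4) = 4x4
Op 3 fold_left: fold axis v@2; visible region now rows[0,4) x cols[0,2) = 4x2
Op 4 fold_up: fold axis h@2; visible region now rows[0,2) x cols[0,2) = 2x2
Op 5 fold_left: fold axis v@1; visible region now rows[0,2) x cols[0,1) = 2x1
Op 6 cut(1, 0): punch at orig (1,0); cuts so far [(1, 0)]; region rows[0,2) x cols[0,1) = 2x1
Unfold 1 (reflect across v@1): 2 holes -> [(1, 0), (1, 1)]
Unfold 2 (reflect across h@2): 4 holes -> [(1, 0), (1, 1), (2, 0), (2, 1)]
Unfold 3 (reflect across v@2): 8 holes -> [(1, 0), (1, 1), (1, 2), (1, 3), (2, 0), (2, 1), (2, 2), (2, 3)]
Unfold 4 (reflect across h@4): 16 holes -> [(1, 0), (1, 1), (1, 2), (1, 3), (2, 0), (2, 1), (2, 2), (2, 3), (5, 0), (5, 1), (5, 2), (5, 3), (6, 0), (6, 1), (6, 2), (6, 3)]
Unfold 5 (reflect across h@8): 32 holes -> [(1, 0), (1, 1), (1, 2), (1, 3), (2, 0), (2, 1), (2, 2), (2, 3), (5, 0), (5, 1), (5, 2), (5, 3), (6, 0), (6, 1), (6, 2), (6, 3), (9, 0), (9, 1), (9, 2), (9, 3), (10, 0), (10, 1), (10, 2), (10, 3), (13, 0), (13, 1), (13, 2), (13, 3), (14, 0), (14, 1), (14, 2), (14, 3)]
Holes: [(1, 0), (1, 1), (1, 2), (1, 3), (2, 0), (2, 1), (2, 2), (2, 3), (5, 0), (5, 1), (5, 2), (5, 3), (6, 0), (6, 1), (6, 2), (6, 3), (9, 0), (9, 1), (9, 2), (9, 3), (10, 0), (10, 1), (10, 2), (10, 3), (13, 0), (13, 1), (13, 2), (13, 3), (14, 0), (14, 1), (14, 2), (14, 3)]

Answer: no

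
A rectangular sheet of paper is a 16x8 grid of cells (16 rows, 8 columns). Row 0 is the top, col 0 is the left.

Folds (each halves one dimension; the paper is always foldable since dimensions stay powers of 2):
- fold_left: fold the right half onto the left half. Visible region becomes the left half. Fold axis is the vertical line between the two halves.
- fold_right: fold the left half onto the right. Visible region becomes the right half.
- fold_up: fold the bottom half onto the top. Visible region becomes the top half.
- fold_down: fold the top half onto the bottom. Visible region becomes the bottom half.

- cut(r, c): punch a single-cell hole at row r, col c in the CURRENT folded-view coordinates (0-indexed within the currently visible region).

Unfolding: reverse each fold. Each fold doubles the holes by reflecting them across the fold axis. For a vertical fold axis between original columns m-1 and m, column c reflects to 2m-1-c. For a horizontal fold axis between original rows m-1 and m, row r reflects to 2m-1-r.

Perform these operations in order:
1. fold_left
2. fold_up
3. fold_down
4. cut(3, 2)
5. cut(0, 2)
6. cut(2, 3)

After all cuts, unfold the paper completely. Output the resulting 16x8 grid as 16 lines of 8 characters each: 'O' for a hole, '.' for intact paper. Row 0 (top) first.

Answer: ..O..O..
...OO...
........
..O..O..
..O..O..
........
...OO...
..O..O..
..O..O..
...OO...
........
..O..O..
..O..O..
........
...OO...
..O..O..

Derivation:
Op 1 fold_left: fold axis v@4; visible region now rows[0,16) x cols[0,4) = 16x4
Op 2 fold_up: fold axis h@8; visible region now rows[0,8) x cols[0,4) = 8x4
Op 3 fold_down: fold axis h@4; visible region now rows[4,8) x cols[0,4) = 4x4
Op 4 cut(3, 2): punch at orig (7,2); cuts so far [(7, 2)]; region rows[4,8) x cols[0,4) = 4x4
Op 5 cut(0, 2): punch at orig (4,2); cuts so far [(4, 2), (7, 2)]; region rows[4,8) x cols[0,4) = 4x4
Op 6 cut(2, 3): punch at orig (6,3); cuts so far [(4, 2), (6, 3), (7, 2)]; region rows[4,8) x cols[0,4) = 4x4
Unfold 1 (reflect across h@4): 6 holes -> [(0, 2), (1, 3), (3, 2), (4, 2), (6, 3), (7, 2)]
Unfold 2 (reflect across h@8): 12 holes -> [(0, 2), (1, 3), (3, 2), (4, 2), (6, 3), (7, 2), (8, 2), (9, 3), (11, 2), (12, 2), (14, 3), (15, 2)]
Unfold 3 (reflect across v@4): 24 holes -> [(0, 2), (0, 5), (1, 3), (1, 4), (3, 2), (3, 5), (4, 2), (4, 5), (6, 3), (6, 4), (7, 2), (7, 5), (8, 2), (8, 5), (9, 3), (9, 4), (11, 2), (11, 5), (12, 2), (12, 5), (14, 3), (14, 4), (15, 2), (15, 5)]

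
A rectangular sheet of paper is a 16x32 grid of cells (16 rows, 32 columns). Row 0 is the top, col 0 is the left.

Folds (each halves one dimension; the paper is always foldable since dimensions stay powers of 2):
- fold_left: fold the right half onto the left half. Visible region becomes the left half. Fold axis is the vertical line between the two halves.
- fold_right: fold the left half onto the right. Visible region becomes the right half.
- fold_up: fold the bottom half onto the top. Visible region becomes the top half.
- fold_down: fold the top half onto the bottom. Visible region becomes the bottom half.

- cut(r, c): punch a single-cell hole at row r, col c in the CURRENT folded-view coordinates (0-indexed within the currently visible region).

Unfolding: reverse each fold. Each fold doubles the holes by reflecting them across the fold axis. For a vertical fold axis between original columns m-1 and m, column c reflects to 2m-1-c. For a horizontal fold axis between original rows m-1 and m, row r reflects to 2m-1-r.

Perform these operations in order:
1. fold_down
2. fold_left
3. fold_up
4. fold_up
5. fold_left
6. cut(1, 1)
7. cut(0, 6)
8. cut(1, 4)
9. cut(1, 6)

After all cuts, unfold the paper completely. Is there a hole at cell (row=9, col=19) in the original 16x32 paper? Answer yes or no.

Answer: no

Derivation:
Op 1 fold_down: fold axis h@8; visible region now rows[8,16) x cols[0,32) = 8x32
Op 2 fold_left: fold axis v@16; visible region now rows[8,16) x cols[0,16) = 8x16
Op 3 fold_up: fold axis h@12; visible region now rows[8,12) x cols[0,16) = 4x16
Op 4 fold_up: fold axis h@10; visible region now rows[8,10) x cols[0,16) = 2x16
Op 5 fold_left: fold axis v@8; visible region now rows[8,10) x cols[0,8) = 2x8
Op 6 cut(1, 1): punch at orig (9,1); cuts so far [(9, 1)]; region rows[8,10) x cols[0,8) = 2x8
Op 7 cut(0, 6): punch at orig (8,6); cuts so far [(8, 6), (9, 1)]; region rows[8,10) x cols[0,8) = 2x8
Op 8 cut(1, 4): punch at orig (9,4); cuts so far [(8, 6), (9, 1), (9, 4)]; region rows[8,10) x cols[0,8) = 2x8
Op 9 cut(1, 6): punch at orig (9,6); cuts so far [(8, 6), (9, 1), (9, 4), (9, 6)]; region rows[8,10) x cols[0,8) = 2x8
Unfold 1 (reflect across v@8): 8 holes -> [(8, 6), (8, 9), (9, 1), (9, 4), (9, 6), (9, 9), (9, 11), (9, 14)]
Unfold 2 (reflect across h@10): 16 holes -> [(8, 6), (8, 9), (9, 1), (9, 4), (9, 6), (9, 9), (9, 11), (9, 14), (10, 1), (10, 4), (10, 6), (10, 9), (10, 11), (10, 14), (11, 6), (11, 9)]
Unfold 3 (reflect across h@12): 32 holes -> [(8, 6), (8, 9), (9, 1), (9, 4), (9, 6), (9, 9), (9, 11), (9, 14), (10, 1), (10, 4), (10, 6), (10, 9), (10, 11), (10, 14), (11, 6), (11, 9), (12, 6), (12, 9), (13, 1), (13, 4), (13, 6), (13, 9), (13, 11), (13, 14), (14, 1), (14, 4), (14, 6), (14, 9), (14, 11), (14, 14), (15, 6), (15, 9)]
Unfold 4 (reflect across v@16): 64 holes -> [(8, 6), (8, 9), (8, 22), (8, 25), (9, 1), (9, 4), (9, 6), (9, 9), (9, 11), (9, 14), (9, 17), (9, 20), (9, 22), (9, 25), (9, 27), (9, 30), (10, 1), (10, 4), (10, 6), (10, 9), (10, 11), (10, 14), (10, 17), (10, 20), (10, 22), (10, 25), (10, 27), (10, 30), (11, 6), (11, 9), (11, 22), (11, 25), (12, 6), (12, 9), (12, 22), (12, 25), (13, 1), (13, 4), (13, 6), (13, 9), (13, 11), (13, 14), (13, 17), (13, 20), (13, 22), (13, 25), (13, 27), (13, 30), (14, 1), (14, 4), (14, 6), (14, 9), (14, 11), (14, 14), (14, 17), (14, 20), (14, 22), (14, 25), (14, 27), (14, 30), (15, 6), (15, 9), (15, 22), (15, 25)]
Unfold 5 (reflect across h@8): 128 holes -> [(0, 6), (0, 9), (0, 22), (0, 25), (1, 1), (1, 4), (1, 6), (1, 9), (1, 11), (1, 14), (1, 17), (1, 20), (1, 22), (1, 25), (1, 27), (1, 30), (2, 1), (2, 4), (2, 6), (2, 9), (2, 11), (2, 14), (2, 17), (2, 20), (2, 22), (2, 25), (2, 27), (2, 30), (3, 6), (3, 9), (3, 22), (3, 25), (4, 6), (4, 9), (4, 22), (4, 25), (5, 1), (5, 4), (5, 6), (5, 9), (5, 11), (5, 14), (5, 17), (5, 20), (5, 22), (5, 25), (5, 27), (5, 30), (6, 1), (6, 4), (6, 6), (6, 9), (6, 11), (6, 14), (6, 17), (6, 20), (6, 22), (6, 25), (6, 27), (6, 30), (7, 6), (7, 9), (7, 22), (7, 25), (8, 6), (8, 9), (8, 22), (8, 25), (9, 1), (9, 4), (9, 6), (9, 9), (9, 11), (9, 14), (9, 17), (9, 20), (9, 22), (9, 25), (9, 27), (9, 30), (10, 1), (10, 4), (10, 6), (10, 9), (10, 11), (10, 14), (10, 17), (10, 20), (10, 22), (10, 25), (10, 27), (10, 30), (11, 6), (11, 9), (11, 22), (11, 25), (12, 6), (12, 9), (12, 22), (12, 25), (13, 1), (13, 4), (13, 6), (13, 9), (13, 11), (13, 14), (13, 17), (13, 20), (13, 22), (13, 25), (13, 27), (13, 30), (14, 1), (14, 4), (14, 6), (14, 9), (14, 11), (14, 14), (14, 17), (14, 20), (14, 22), (14, 25), (14, 27), (14, 30), (15, 6), (15, 9), (15, 22), (15, 25)]
Holes: [(0, 6), (0, 9), (0, 22), (0, 25), (1, 1), (1, 4), (1, 6), (1, 9), (1, 11), (1, 14), (1, 17), (1, 20), (1, 22), (1, 25), (1, 27), (1, 30), (2, 1), (2, 4), (2, 6), (2, 9), (2, 11), (2, 14), (2, 17), (2, 20), (2, 22), (2, 25), (2, 27), (2, 30), (3, 6), (3, 9), (3, 22), (3, 25), (4, 6), (4, 9), (4, 22), (4, 25), (5, 1), (5, 4), (5, 6), (5, 9), (5, 11), (5, 14), (5, 17), (5, 20), (5, 22), (5, 25), (5, 27), (5, 30), (6, 1), (6, 4), (6, 6), (6, 9), (6, 11), (6, 14), (6, 17), (6, 20), (6, 22), (6, 25), (6, 27), (6, 30), (7, 6), (7, 9), (7, 22), (7, 25), (8, 6), (8, 9), (8, 22), (8, 25), (9, 1), (9, 4), (9, 6), (9, 9), (9, 11), (9, 14), (9, 17), (9, 20), (9, 22), (9, 25), (9, 27), (9, 30), (10, 1), (10, 4), (10, 6), (10, 9), (10, 11), (10, 14), (10, 17), (10, 20), (10, 22), (10, 25), (10, 27), (10, 30), (11, 6), (11, 9), (11, 22), (11, 25), (12, 6), (12, 9), (12, 22), (12, 25), (13, 1), (13, 4), (13, 6), (13, 9), (13, 11), (13, 14), (13, 17), (13, 20), (13, 22), (13, 25), (13, 27), (13, 30), (14, 1), (14, 4), (14, 6), (14, 9), (14, 11), (14, 14), (14, 17), (14, 20), (14, 22), (14, 25), (14, 27), (14, 30), (15, 6), (15, 9), (15, 22), (15, 25)]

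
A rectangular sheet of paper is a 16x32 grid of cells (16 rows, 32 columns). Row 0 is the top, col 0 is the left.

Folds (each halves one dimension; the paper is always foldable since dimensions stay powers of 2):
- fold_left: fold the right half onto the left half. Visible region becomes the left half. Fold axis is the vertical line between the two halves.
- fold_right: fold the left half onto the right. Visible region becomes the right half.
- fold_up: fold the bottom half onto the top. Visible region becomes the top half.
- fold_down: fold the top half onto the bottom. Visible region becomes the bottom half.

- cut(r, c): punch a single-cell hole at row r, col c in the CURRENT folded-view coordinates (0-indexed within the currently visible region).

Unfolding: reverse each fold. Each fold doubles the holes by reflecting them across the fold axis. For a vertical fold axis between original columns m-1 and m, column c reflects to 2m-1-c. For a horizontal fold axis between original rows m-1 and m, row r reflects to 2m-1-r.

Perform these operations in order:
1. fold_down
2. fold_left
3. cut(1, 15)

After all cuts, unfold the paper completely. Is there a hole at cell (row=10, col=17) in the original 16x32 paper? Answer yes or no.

Op 1 fold_down: fold axis h@8; visible region now rows[8,16) x cols[0,32) = 8x32
Op 2 fold_left: fold axis v@16; visible region now rows[8,16) x cols[0,16) = 8x16
Op 3 cut(1, 15): punch at orig (9,15); cuts so far [(9, 15)]; region rows[8,16) x cols[0,16) = 8x16
Unfold 1 (reflect across v@16): 2 holes -> [(9, 15), (9, 16)]
Unfold 2 (reflect across h@8): 4 holes -> [(6, 15), (6, 16), (9, 15), (9, 16)]
Holes: [(6, 15), (6, 16), (9, 15), (9, 16)]

Answer: no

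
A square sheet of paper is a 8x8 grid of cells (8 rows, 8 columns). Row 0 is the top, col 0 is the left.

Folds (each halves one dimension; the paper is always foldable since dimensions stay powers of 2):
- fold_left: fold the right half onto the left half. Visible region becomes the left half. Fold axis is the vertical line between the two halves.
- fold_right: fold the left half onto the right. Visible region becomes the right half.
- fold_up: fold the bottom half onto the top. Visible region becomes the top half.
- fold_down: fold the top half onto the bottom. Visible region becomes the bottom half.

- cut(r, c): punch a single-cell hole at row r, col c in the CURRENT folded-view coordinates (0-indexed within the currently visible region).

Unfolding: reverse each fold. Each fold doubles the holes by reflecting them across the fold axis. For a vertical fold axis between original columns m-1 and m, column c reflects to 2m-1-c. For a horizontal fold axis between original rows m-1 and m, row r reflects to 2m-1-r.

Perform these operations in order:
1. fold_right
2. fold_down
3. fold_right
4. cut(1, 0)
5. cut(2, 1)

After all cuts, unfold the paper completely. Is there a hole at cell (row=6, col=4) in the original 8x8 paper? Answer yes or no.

Answer: yes

Derivation:
Op 1 fold_right: fold axis v@4; visible region now rows[0,8) x cols[4,8) = 8x4
Op 2 fold_down: fold axis h@4; visible region now rows[4,8) x cols[4,8) = 4x4
Op 3 fold_right: fold axis v@6; visible region now rows[4,8) x cols[6,8) = 4x2
Op 4 cut(1, 0): punch at orig (5,6); cuts so far [(5, 6)]; region rows[4,8) x cols[6,8) = 4x2
Op 5 cut(2, 1): punch at orig (6,7); cuts so far [(5, 6), (6, 7)]; region rows[4,8) x cols[6,8) = 4x2
Unfold 1 (reflect across v@6): 4 holes -> [(5, 5), (5, 6), (6, 4), (6, 7)]
Unfold 2 (reflect across h@4): 8 holes -> [(1, 4), (1, 7), (2, 5), (2, 6), (5, 5), (5, 6), (6, 4), (6, 7)]
Unfold 3 (reflect across v@4): 16 holes -> [(1, 0), (1, 3), (1, 4), (1, 7), (2, 1), (2, 2), (2, 5), (2, 6), (5, 1), (5, 2), (5, 5), (5, 6), (6, 0), (6, 3), (6, 4), (6, 7)]
Holes: [(1, 0), (1, 3), (1, 4), (1, 7), (2, 1), (2, 2), (2, 5), (2, 6), (5, 1), (5, 2), (5, 5), (5, 6), (6, 0), (6, 3), (6, 4), (6, 7)]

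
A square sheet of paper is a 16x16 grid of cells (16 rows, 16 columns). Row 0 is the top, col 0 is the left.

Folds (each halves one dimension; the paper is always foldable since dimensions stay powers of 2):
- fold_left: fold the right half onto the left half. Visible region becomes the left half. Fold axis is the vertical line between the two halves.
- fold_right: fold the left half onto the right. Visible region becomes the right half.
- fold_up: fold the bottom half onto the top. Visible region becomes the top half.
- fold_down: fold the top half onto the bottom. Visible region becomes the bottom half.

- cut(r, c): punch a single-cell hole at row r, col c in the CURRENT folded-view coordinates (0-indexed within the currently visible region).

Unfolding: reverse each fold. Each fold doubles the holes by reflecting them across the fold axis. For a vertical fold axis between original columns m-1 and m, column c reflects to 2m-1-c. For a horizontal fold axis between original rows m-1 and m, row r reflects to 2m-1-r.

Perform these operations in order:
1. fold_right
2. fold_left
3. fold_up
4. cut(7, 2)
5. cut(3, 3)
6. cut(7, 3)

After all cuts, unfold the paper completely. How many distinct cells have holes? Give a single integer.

Answer: 24

Derivation:
Op 1 fold_right: fold axis v@8; visible region now rows[0,16) x cols[8,16) = 16x8
Op 2 fold_left: fold axis v@12; visible region now rows[0,16) x cols[8,12) = 16x4
Op 3 fold_up: fold axis h@8; visible region now rows[0,8) x cols[8,12) = 8x4
Op 4 cut(7, 2): punch at orig (7,10); cuts so far [(7, 10)]; region rows[0,8) x cols[8,12) = 8x4
Op 5 cut(3, 3): punch at orig (3,11); cuts so far [(3, 11), (7, 10)]; region rows[0,8) x cols[8,12) = 8x4
Op 6 cut(7, 3): punch at orig (7,11); cuts so far [(3, 11), (7, 10), (7, 11)]; region rows[0,8) x cols[8,12) = 8x4
Unfold 1 (reflect across h@8): 6 holes -> [(3, 11), (7, 10), (7, 11), (8, 10), (8, 11), (12, 11)]
Unfold 2 (reflect across v@12): 12 holes -> [(3, 11), (3, 12), (7, 10), (7, 11), (7, 12), (7, 13), (8, 10), (8, 11), (8, 12), (8, 13), (12, 11), (12, 12)]
Unfold 3 (reflect across v@8): 24 holes -> [(3, 3), (3, 4), (3, 11), (3, 12), (7, 2), (7, 3), (7, 4), (7, 5), (7, 10), (7, 11), (7, 12), (7, 13), (8, 2), (8, 3), (8, 4), (8, 5), (8, 10), (8, 11), (8, 12), (8, 13), (12, 3), (12, 4), (12, 11), (12, 12)]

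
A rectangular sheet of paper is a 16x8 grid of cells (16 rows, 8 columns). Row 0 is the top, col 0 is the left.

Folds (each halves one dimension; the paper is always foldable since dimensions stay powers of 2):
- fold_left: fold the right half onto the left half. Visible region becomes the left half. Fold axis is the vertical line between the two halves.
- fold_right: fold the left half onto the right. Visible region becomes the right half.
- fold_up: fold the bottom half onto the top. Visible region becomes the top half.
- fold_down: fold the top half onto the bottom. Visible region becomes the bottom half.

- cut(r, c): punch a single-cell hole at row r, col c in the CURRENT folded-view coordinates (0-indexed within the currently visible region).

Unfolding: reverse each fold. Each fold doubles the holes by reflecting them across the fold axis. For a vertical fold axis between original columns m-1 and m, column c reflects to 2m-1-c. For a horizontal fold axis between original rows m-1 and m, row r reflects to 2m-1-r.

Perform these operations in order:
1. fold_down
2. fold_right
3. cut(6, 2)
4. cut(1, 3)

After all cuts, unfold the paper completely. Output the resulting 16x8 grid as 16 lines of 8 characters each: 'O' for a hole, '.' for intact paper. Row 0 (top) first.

Op 1 fold_down: fold axis h@8; visible region now rows[8,16) x cols[0,8) = 8x8
Op 2 fold_right: fold axis v@4; visible region now rows[8,16) x cols[4,8) = 8x4
Op 3 cut(6, 2): punch at orig (14,6); cuts so far [(14, 6)]; region rows[8,16) x cols[4,8) = 8x4
Op 4 cut(1, 3): punch at orig (9,7); cuts so far [(9, 7), (14, 6)]; region rows[8,16) x cols[4,8) = 8x4
Unfold 1 (reflect across v@4): 4 holes -> [(9, 0), (9, 7), (14, 1), (14, 6)]
Unfold 2 (reflect across h@8): 8 holes -> [(1, 1), (1, 6), (6, 0), (6, 7), (9, 0), (9, 7), (14, 1), (14, 6)]

Answer: ........
.O....O.
........
........
........
........
O......O
........
........
O......O
........
........
........
........
.O....O.
........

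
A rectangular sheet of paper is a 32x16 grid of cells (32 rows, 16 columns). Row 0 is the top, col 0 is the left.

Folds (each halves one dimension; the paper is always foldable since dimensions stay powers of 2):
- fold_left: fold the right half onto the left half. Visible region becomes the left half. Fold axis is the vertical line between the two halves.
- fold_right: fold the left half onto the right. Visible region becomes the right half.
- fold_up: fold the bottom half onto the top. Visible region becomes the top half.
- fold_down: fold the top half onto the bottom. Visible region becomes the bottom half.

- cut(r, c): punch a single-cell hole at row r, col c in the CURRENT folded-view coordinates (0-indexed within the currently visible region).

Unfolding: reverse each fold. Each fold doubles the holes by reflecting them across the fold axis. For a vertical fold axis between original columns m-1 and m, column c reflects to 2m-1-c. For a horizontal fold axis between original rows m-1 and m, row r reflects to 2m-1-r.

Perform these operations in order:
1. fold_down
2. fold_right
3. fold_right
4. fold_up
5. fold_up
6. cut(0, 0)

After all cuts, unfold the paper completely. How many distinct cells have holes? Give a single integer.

Answer: 32

Derivation:
Op 1 fold_down: fold axis h@16; visible region now rows[16,32) x cols[0,16) = 16x16
Op 2 fold_right: fold axis v@8; visible region now rows[16,32) x cols[8,16) = 16x8
Op 3 fold_right: fold axis v@12; visible region now rows[16,32) x cols[12,16) = 16x4
Op 4 fold_up: fold axis h@24; visible region now rows[16,24) x cols[12,16) = 8x4
Op 5 fold_up: fold axis h@20; visible region now rows[16,20) x cols[12,16) = 4x4
Op 6 cut(0, 0): punch at orig (16,12); cuts so far [(16, 12)]; region rows[16,20) x cols[12,16) = 4x4
Unfold 1 (reflect across h@20): 2 holes -> [(16, 12), (23, 12)]
Unfold 2 (reflect across h@24): 4 holes -> [(16, 12), (23, 12), (24, 12), (31, 12)]
Unfold 3 (reflect across v@12): 8 holes -> [(16, 11), (16, 12), (23, 11), (23, 12), (24, 11), (24, 12), (31, 11), (31, 12)]
Unfold 4 (reflect across v@8): 16 holes -> [(16, 3), (16, 4), (16, 11), (16, 12), (23, 3), (23, 4), (23, 11), (23, 12), (24, 3), (24, 4), (24, 11), (24, 12), (31, 3), (31, 4), (31, 11), (31, 12)]
Unfold 5 (reflect across h@16): 32 holes -> [(0, 3), (0, 4), (0, 11), (0, 12), (7, 3), (7, 4), (7, 11), (7, 12), (8, 3), (8, 4), (8, 11), (8, 12), (15, 3), (15, 4), (15, 11), (15, 12), (16, 3), (16, 4), (16, 11), (16, 12), (23, 3), (23, 4), (23, 11), (23, 12), (24, 3), (24, 4), (24, 11), (24, 12), (31, 3), (31, 4), (31, 11), (31, 12)]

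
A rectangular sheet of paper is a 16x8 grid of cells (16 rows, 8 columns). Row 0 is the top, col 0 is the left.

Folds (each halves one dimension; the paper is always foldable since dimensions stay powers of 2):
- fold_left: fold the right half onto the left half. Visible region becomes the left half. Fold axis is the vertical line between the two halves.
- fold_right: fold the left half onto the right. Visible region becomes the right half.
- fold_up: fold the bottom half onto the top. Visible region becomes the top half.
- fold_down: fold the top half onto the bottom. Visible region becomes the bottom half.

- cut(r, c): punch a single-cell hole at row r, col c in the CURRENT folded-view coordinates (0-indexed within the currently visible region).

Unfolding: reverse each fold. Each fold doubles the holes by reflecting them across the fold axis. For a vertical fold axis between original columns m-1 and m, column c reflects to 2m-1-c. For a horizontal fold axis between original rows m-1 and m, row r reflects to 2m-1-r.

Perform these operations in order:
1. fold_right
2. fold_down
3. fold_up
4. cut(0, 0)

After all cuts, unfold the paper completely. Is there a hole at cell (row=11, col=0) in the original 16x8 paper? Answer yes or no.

Op 1 fold_right: fold axis v@4; visible region now rows[0,16) x cols[4,8) = 16x4
Op 2 fold_down: fold axis h@8; visible region now rows[8,16) x cols[4,8) = 8x4
Op 3 fold_up: fold axis h@12; visible region now rows[8,12) x cols[4,8) = 4x4
Op 4 cut(0, 0): punch at orig (8,4); cuts so far [(8, 4)]; region rows[8,12) x cols[4,8) = 4x4
Unfold 1 (reflect across h@12): 2 holes -> [(8, 4), (15, 4)]
Unfold 2 (reflect across h@8): 4 holes -> [(0, 4), (7, 4), (8, 4), (15, 4)]
Unfold 3 (reflect across v@4): 8 holes -> [(0, 3), (0, 4), (7, 3), (7, 4), (8, 3), (8, 4), (15, 3), (15, 4)]
Holes: [(0, 3), (0, 4), (7, 3), (7, 4), (8, 3), (8, 4), (15, 3), (15, 4)]

Answer: no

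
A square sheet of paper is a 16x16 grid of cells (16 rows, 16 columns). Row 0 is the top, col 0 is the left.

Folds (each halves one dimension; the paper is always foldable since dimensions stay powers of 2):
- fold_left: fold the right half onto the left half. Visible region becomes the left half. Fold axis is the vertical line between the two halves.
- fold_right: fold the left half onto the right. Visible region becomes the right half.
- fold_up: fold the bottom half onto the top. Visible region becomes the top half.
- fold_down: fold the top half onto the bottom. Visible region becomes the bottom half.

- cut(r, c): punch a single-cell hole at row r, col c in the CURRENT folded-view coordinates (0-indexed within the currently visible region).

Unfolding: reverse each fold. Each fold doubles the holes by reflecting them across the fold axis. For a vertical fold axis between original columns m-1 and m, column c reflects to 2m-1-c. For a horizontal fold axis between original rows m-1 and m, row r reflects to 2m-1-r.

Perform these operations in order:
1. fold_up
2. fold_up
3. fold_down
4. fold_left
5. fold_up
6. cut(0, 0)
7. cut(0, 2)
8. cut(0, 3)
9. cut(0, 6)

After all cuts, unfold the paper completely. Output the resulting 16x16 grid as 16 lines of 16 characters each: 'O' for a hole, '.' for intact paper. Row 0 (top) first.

Answer: O.OO..O..O..OO.O
O.OO..O..O..OO.O
O.OO..O..O..OO.O
O.OO..O..O..OO.O
O.OO..O..O..OO.O
O.OO..O..O..OO.O
O.OO..O..O..OO.O
O.OO..O..O..OO.O
O.OO..O..O..OO.O
O.OO..O..O..OO.O
O.OO..O..O..OO.O
O.OO..O..O..OO.O
O.OO..O..O..OO.O
O.OO..O..O..OO.O
O.OO..O..O..OO.O
O.OO..O..O..OO.O

Derivation:
Op 1 fold_up: fold axis h@8; visible region now rows[0,8) x cols[0,16) = 8x16
Op 2 fold_up: fold axis h@4; visible region now rows[0,4) x cols[0,16) = 4x16
Op 3 fold_down: fold axis h@2; visible region now rows[2,4) x cols[0,16) = 2x16
Op 4 fold_left: fold axis v@8; visible region now rows[2,4) x cols[0,8) = 2x8
Op 5 fold_up: fold axis h@3; visible region now rows[2,3) x cols[0,8) = 1x8
Op 6 cut(0, 0): punch at orig (2,0); cuts so far [(2, 0)]; region rows[2,3) x cols[0,8) = 1x8
Op 7 cut(0, 2): punch at orig (2,2); cuts so far [(2, 0), (2, 2)]; region rows[2,3) x cols[0,8) = 1x8
Op 8 cut(0, 3): punch at orig (2,3); cuts so far [(2, 0), (2, 2), (2, 3)]; region rows[2,3) x cols[0,8) = 1x8
Op 9 cut(0, 6): punch at orig (2,6); cuts so far [(2, 0), (2, 2), (2, 3), (2, 6)]; region rows[2,3) x cols[0,8) = 1x8
Unfold 1 (reflect across h@3): 8 holes -> [(2, 0), (2, 2), (2, 3), (2, 6), (3, 0), (3, 2), (3, 3), (3, 6)]
Unfold 2 (reflect across v@8): 16 holes -> [(2, 0), (2, 2), (2, 3), (2, 6), (2, 9), (2, 12), (2, 13), (2, 15), (3, 0), (3, 2), (3, 3), (3, 6), (3, 9), (3, 12), (3, 13), (3, 15)]
Unfold 3 (reflect across h@2): 32 holes -> [(0, 0), (0, 2), (0, 3), (0, 6), (0, 9), (0, 12), (0, 13), (0, 15), (1, 0), (1, 2), (1, 3), (1, 6), (1, 9), (1, 12), (1, 13), (1, 15), (2, 0), (2, 2), (2, 3), (2, 6), (2, 9), (2, 12), (2, 13), (2, 15), (3, 0), (3, 2), (3, 3), (3, 6), (3, 9), (3, 12), (3, 13), (3, 15)]
Unfold 4 (reflect across h@4): 64 holes -> [(0, 0), (0, 2), (0, 3), (0, 6), (0, 9), (0, 12), (0, 13), (0, 15), (1, 0), (1, 2), (1, 3), (1, 6), (1, 9), (1, 12), (1, 13), (1, 15), (2, 0), (2, 2), (2, 3), (2, 6), (2, 9), (2, 12), (2, 13), (2, 15), (3, 0), (3, 2), (3, 3), (3, 6), (3, 9), (3, 12), (3, 13), (3, 15), (4, 0), (4, 2), (4, 3), (4, 6), (4, 9), (4, 12), (4, 13), (4, 15), (5, 0), (5, 2), (5, 3), (5, 6), (5, 9), (5, 12), (5, 13), (5, 15), (6, 0), (6, 2), (6, 3), (6, 6), (6, 9), (6, 12), (6, 13), (6, 15), (7, 0), (7, 2), (7, 3), (7, 6), (7, 9), (7, 12), (7, 13), (7, 15)]
Unfold 5 (reflect across h@8): 128 holes -> [(0, 0), (0, 2), (0, 3), (0, 6), (0, 9), (0, 12), (0, 13), (0, 15), (1, 0), (1, 2), (1, 3), (1, 6), (1, 9), (1, 12), (1, 13), (1, 15), (2, 0), (2, 2), (2, 3), (2, 6), (2, 9), (2, 12), (2, 13), (2, 15), (3, 0), (3, 2), (3, 3), (3, 6), (3, 9), (3, 12), (3, 13), (3, 15), (4, 0), (4, 2), (4, 3), (4, 6), (4, 9), (4, 12), (4, 13), (4, 15), (5, 0), (5, 2), (5, 3), (5, 6), (5, 9), (5, 12), (5, 13), (5, 15), (6, 0), (6, 2), (6, 3), (6, 6), (6, 9), (6, 12), (6, 13), (6, 15), (7, 0), (7, 2), (7, 3), (7, 6), (7, 9), (7, 12), (7, 13), (7, 15), (8, 0), (8, 2), (8, 3), (8, 6), (8, 9), (8, 12), (8, 13), (8, 15), (9, 0), (9, 2), (9, 3), (9, 6), (9, 9), (9, 12), (9, 13), (9, 15), (10, 0), (10, 2), (10, 3), (10, 6), (10, 9), (10, 12), (10, 13), (10, 15), (11, 0), (11, 2), (11, 3), (11, 6), (11, 9), (11, 12), (11, 13), (11, 15), (12, 0), (12, 2), (12, 3), (12, 6), (12, 9), (12, 12), (12, 13), (12, 15), (13, 0), (13, 2), (13, 3), (13, 6), (13, 9), (13, 12), (13, 13), (13, 15), (14, 0), (14, 2), (14, 3), (14, 6), (14, 9), (14, 12), (14, 13), (14, 15), (15, 0), (15, 2), (15, 3), (15, 6), (15, 9), (15, 12), (15, 13), (15, 15)]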